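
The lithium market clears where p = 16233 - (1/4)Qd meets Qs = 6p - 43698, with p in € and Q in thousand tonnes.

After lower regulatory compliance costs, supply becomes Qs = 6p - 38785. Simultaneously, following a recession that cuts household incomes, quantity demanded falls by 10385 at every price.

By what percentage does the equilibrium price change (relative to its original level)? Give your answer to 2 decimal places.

Solve the original market: 64932 - 4p = 6p - 43698, hence p = 10863 and Q = 21480.
After the shift, demand is Qd = 54547 - 4p and supply is Qs = 6p - 38785.
New equilibrium: 54547 - 4p = 6p - 38785 ⇒ 93332 = 10p ⇒ p = 9333.2, Q = 17214.2.
%Δp = (9333.2 − 10863) / 10863 × 100 = -14.08%.

-14.08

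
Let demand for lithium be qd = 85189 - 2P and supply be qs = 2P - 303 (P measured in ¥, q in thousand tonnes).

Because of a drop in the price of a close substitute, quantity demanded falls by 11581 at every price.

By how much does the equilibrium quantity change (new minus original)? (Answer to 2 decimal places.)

Initially, 85189 - 2P = 2P - 303, so 85492 = 4P and P = 21373, q = 42443.
After the shift, demand is qd = 73608 - 2P and supply is qs = 2P - 303.
New equilibrium: 73608 - 2P = 2P - 303 ⇒ 73911 = 4P ⇒ P = 18477.75, q = 36652.5.
Δq = 36652.5 − 42443 = -5790.50.

-5790.50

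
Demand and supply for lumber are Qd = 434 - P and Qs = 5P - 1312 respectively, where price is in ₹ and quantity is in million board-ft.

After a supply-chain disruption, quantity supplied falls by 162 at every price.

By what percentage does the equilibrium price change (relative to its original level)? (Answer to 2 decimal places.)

Original equilibrium: 434 - P = 5P - 1312 gives 1746 = 6P, so P = 291 and Q = 143.
After the shift, demand is Qd = 434 - P and supply is Qs = 5P - 1474.
New equilibrium: 434 - P = 5P - 1474 ⇒ 1908 = 6P ⇒ P = 318, Q = 116.
%ΔP = (318 − 291) / 291 × 100 = +9.28%.

+9.28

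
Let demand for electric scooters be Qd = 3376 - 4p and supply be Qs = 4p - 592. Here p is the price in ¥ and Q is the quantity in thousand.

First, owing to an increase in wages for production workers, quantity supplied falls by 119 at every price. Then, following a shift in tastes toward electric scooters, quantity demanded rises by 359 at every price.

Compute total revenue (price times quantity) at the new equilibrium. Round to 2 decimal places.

Solve the original market: 3376 - 4p = 4p - 592, hence p = 496 and Q = 1392.
With the change applied: demand Qd = 3735 - 4p, supply Qs = 4p - 711.
Setting them equal: 3735 - 4p = 4p - 711 → 4446 = 8p, so p = 555.75 and Q = 1512.
New expenditure = 555.75 × 1512 = 840294.00.

840294.00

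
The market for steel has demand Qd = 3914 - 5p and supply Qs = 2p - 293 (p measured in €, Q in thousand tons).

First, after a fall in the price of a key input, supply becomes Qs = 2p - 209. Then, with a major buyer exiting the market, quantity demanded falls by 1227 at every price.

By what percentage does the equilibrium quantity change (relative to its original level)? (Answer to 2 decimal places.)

-31.97

Solve the original market: 3914 - 5p = 2p - 293, hence p = 601 and Q = 909.
After the shift, demand is Qd = 2687 - 5p and supply is Qs = 2p - 209.
Setting them equal: 2687 - 5p = 2p - 209 → 2896 = 7p, so p = 2896/7 ≈ 413.7143 and Q = 4329/7 ≈ 618.4286.
%ΔQ = (618.4286 − 909) / 909 × 100 = -31.97%.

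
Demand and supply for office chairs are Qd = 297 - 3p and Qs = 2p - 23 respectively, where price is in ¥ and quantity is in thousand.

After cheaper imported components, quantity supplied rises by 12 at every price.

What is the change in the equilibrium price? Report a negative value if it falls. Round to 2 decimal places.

Before the shock: 297 - 3p = 2p - 23 ⇒ 320 = 5p ⇒ p = 64, Q = 105.
The shock moves the curves to Qd = 297 - 3p and Qs = 2p - 11.
New equilibrium: 297 - 3p = 2p - 11 ⇒ 308 = 5p ⇒ p = 61.6, Q = 112.2.
Δp = 61.6 − 64 = -2.40.

-2.40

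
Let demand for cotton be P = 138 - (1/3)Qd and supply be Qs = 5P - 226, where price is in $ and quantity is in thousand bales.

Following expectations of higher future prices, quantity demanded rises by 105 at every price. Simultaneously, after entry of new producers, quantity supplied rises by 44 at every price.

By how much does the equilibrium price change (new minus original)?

Initially, 414 - 3P = 5P - 226, so 640 = 8P and P = 80, Q = 174.
After the shift, demand is Qd = 519 - 3P and supply is Qs = 5P - 182.
Setting them equal: 519 - 3P = 5P - 182 → 701 = 8P, so P = 87.625 and Q = 256.125.
ΔP = 87.625 − 80 = +7.625.

+7.625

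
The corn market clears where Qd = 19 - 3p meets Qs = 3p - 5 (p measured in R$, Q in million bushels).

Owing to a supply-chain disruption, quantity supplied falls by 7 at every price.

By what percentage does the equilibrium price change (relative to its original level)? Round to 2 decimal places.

+29.17

Before the shock: 19 - 3p = 3p - 5 ⇒ 24 = 6p ⇒ p = 4, Q = 7.
The new curves are Qd = 19 - 3p (demand) and Qs = 3p - 12 (supply).
Equate the new curves: 19 - 3p = 3p - 12, giving 31 = 6p, p = 31/6 ≈ 5.1667, Q = 3.5.
%Δp = (5.1667 − 4) / 4 × 100 = +29.17%.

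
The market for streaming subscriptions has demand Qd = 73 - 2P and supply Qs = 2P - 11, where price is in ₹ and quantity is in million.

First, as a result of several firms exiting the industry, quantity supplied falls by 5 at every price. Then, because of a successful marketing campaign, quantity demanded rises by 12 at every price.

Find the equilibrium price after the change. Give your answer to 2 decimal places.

25.25

Initially, 73 - 2P = 2P - 11, so 84 = 4P and P = 21, Q = 31.
After the shift, demand is Qd = 85 - 2P and supply is Qs = 2P - 16.
Setting them equal: 85 - 2P = 2P - 16 → 101 = 4P, so P = 25.25 and Q = 34.5.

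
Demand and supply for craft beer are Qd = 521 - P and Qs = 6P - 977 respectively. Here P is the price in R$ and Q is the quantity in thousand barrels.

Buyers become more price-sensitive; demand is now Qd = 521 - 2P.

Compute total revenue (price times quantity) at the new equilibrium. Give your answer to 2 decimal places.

27432.13

Solve the original market: 521 - P = 6P - 977, hence P = 214 and Q = 307.
With the change applied: demand Qd = 521 - 2P, supply Qs = 6P - 977.
Equate the new curves: 521 - 2P = 6P - 977, giving 1498 = 8P, P = 187.25, Q = 146.5.
New expenditure = 187.25 × 146.5 = 27432.13.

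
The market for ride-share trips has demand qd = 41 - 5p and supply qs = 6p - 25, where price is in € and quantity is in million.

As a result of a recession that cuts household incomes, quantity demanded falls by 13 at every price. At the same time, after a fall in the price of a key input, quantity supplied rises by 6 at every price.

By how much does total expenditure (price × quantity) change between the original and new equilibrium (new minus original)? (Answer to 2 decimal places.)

Solve the original market: 41 - 5p = 6p - 25, hence p = 6 and q = 11.
The new curves are qd = 28 - 5p (demand) and qs = 6p - 19 (supply).
Equate the new curves: 28 - 5p = 6p - 19, giving 47 = 11p, p = 47/11 ≈ 4.2727, q = 73/11 ≈ 6.6364.
Expenditure moves from 6×11 = 66 to 4.2727×6.6364 = 28.3554; change = -37.64.

-37.64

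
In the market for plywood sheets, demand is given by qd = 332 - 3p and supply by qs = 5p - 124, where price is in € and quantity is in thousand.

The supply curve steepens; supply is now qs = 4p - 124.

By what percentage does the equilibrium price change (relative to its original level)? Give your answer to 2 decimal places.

+14.29

Initially, 332 - 3p = 5p - 124, so 456 = 8p and p = 57, q = 161.
With the change applied: demand qd = 332 - 3p, supply qs = 4p - 124.
Clearing the new market: 332 - 3p = 4p - 124, so p = 456/7 ≈ 65.1429 and q = 956/7 ≈ 136.5714.
%Δp = (65.1429 − 57) / 57 × 100 = +14.29%.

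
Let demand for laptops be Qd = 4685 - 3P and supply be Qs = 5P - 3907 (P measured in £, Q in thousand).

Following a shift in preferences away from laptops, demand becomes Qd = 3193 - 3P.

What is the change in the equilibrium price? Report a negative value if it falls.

-186.5

Before the shock: 4685 - 3P = 5P - 3907 ⇒ 8592 = 8P ⇒ P = 1074, Q = 1463.
The new curves are Qd = 3193 - 3P (demand) and Qs = 5P - 3907 (supply).
New equilibrium: 3193 - 3P = 5P - 3907 ⇒ 7100 = 8P ⇒ P = 887.5, Q = 530.5.
ΔP = 887.5 − 1074 = -186.5.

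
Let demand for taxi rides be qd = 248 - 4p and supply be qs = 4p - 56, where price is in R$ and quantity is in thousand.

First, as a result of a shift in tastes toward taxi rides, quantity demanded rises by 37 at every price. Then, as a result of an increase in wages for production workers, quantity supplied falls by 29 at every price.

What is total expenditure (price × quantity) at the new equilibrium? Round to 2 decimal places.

4625.00

Before the shock: 248 - 4p = 4p - 56 ⇒ 304 = 8p ⇒ p = 38, q = 96.
The new curves are qd = 285 - 4p (demand) and qs = 4p - 85 (supply).
Equate the new curves: 285 - 4p = 4p - 85, giving 370 = 8p, p = 46.25, q = 100.
New expenditure = 46.25 × 100 = 4625.00.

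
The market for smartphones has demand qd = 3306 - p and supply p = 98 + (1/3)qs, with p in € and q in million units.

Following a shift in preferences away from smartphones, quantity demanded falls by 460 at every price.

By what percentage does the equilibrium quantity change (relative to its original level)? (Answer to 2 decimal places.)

-14.34

Solve the original market: 3306 - p = 3p - 294, hence p = 900 and q = 2406.
With the change applied: demand qd = 2846 - p, supply qs = 3p - 294.
Setting them equal: 2846 - p = 3p - 294 → 3140 = 4p, so p = 785 and q = 2061.
%Δq = (2061 − 2406) / 2406 × 100 = -14.34%.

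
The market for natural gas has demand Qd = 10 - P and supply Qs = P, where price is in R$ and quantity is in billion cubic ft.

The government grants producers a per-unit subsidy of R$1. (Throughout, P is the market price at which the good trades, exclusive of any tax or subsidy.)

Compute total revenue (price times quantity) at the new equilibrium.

24.75

Original equilibrium: 10 - P = P gives 10 = 2P, so P = 5 and Q = 5.
Since sellers receive the price plus the subsidy, the effective supply curve becomes Qs = P + 1.
Clearing the new market: 10 - P = P + 1, so P = 4.5 and Q = 5.5.
New expenditure = 4.5 × 5.5 = 24.75.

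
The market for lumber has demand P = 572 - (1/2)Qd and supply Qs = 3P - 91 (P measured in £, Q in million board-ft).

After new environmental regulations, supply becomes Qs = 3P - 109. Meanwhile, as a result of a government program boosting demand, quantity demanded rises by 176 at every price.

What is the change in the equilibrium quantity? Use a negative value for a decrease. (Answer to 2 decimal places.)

Before the shock: 1144 - 2P = 3P - 91 ⇒ 1235 = 5P ⇒ P = 247, Q = 650.
After the shift, demand is Qd = 1320 - 2P and supply is Qs = 3P - 109.
New equilibrium: 1320 - 2P = 3P - 109 ⇒ 1429 = 5P ⇒ P = 285.8, Q = 748.4.
ΔQ = 748.4 − 650 = +98.40.

+98.40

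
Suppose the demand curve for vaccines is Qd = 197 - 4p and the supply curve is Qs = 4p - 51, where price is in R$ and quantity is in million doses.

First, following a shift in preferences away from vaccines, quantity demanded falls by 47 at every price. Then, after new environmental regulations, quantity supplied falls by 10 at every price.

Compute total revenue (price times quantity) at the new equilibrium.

Initially, 197 - 4p = 4p - 51, so 248 = 8p and p = 31, Q = 73.
After the shift, demand is Qd = 150 - 4p and supply is Qs = 4p - 61.
Setting them equal: 150 - 4p = 4p - 61 → 211 = 8p, so p = 26.375 and Q = 44.5.
New expenditure = 26.375 × 44.5 = 1173.6875.

1173.6875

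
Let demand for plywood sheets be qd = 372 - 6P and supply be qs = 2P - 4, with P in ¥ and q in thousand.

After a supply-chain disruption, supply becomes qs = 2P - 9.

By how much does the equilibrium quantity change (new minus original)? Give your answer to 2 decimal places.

-3.75

Original equilibrium: 372 - 6P = 2P - 4 gives 376 = 8P, so P = 47 and q = 90.
With the change applied: demand qd = 372 - 6P, supply qs = 2P - 9.
Setting them equal: 372 - 6P = 2P - 9 → 381 = 8P, so P = 47.625 and q = 86.25.
Δq = 86.25 − 90 = -3.75.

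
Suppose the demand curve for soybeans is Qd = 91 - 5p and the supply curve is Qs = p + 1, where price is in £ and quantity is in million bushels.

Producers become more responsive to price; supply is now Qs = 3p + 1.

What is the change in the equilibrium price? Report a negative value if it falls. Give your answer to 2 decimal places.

-3.75

Original equilibrium: 91 - 5p = p + 1 gives 90 = 6p, so p = 15 and Q = 16.
After the shift, demand is Qd = 91 - 5p and supply is Qs = 3p + 1.
New equilibrium: 91 - 5p = 3p + 1 ⇒ 90 = 8p ⇒ p = 11.25, Q = 34.75.
Δp = 11.25 − 15 = -3.75.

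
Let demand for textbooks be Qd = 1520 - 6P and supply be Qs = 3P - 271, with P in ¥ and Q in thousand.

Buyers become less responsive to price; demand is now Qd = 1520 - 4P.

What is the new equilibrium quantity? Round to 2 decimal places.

Before the shock: 1520 - 6P = 3P - 271 ⇒ 1791 = 9P ⇒ P = 199, Q = 326.
With the change applied: demand Qd = 1520 - 4P, supply Qs = 3P - 271.
Equate the new curves: 1520 - 4P = 3P - 271, giving 1791 = 7P, P = 1791/7 ≈ 255.8571, Q = 3476/7 ≈ 496.5714.

496.57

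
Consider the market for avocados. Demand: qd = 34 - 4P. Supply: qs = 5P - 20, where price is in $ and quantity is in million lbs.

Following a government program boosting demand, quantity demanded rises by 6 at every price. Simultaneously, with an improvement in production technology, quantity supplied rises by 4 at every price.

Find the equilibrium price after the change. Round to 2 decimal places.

6.22

Initially, 34 - 4P = 5P - 20, so 54 = 9P and P = 6, q = 10.
After the shift, demand is qd = 40 - 4P and supply is qs = 5P - 16.
Clearing the new market: 40 - 4P = 5P - 16, so P = 56/9 ≈ 6.2222 and q = 136/9 ≈ 15.1111.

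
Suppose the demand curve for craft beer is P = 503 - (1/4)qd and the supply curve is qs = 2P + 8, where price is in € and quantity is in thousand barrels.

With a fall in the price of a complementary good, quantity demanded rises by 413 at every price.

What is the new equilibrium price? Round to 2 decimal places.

402.83

Before the shock: 2012 - 4P = 2P + 8 ⇒ 2004 = 6P ⇒ P = 334, q = 676.
The shock moves the curves to qd = 2425 - 4P and qs = 2P + 8.
New equilibrium: 2425 - 4P = 2P + 8 ⇒ 2417 = 6P ⇒ P = 2417/6 ≈ 402.8333, q = 2441/3 ≈ 813.6667.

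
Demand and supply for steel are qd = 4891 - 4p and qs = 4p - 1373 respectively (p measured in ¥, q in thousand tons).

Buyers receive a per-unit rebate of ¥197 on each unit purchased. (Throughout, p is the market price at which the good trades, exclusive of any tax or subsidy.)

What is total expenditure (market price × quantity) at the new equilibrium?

Initially, 4891 - 4p = 4p - 1373, so 6264 = 8p and p = 783, q = 1759.
Since buyers' out-of-pocket price is the market price minus the rebate, the effective demand curve becomes qd = 5679 - 4p.
Equate the new curves: 5679 - 4p = 4p - 1373, giving 7052 = 8p, p = 881.5, q = 2153.
New expenditure = 881.5 × 2153 = 1897869.5.

1897869.5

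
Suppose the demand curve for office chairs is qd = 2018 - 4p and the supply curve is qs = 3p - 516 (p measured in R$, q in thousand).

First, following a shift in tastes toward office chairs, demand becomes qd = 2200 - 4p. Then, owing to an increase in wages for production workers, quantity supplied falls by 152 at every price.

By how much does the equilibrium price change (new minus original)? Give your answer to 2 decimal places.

+47.71

Before the shock: 2018 - 4p = 3p - 516 ⇒ 2534 = 7p ⇒ p = 362, q = 570.
After the shift, demand is qd = 2200 - 4p and supply is qs = 3p - 668.
Equate the new curves: 2200 - 4p = 3p - 668, giving 2868 = 7p, p = 2868/7 ≈ 409.7143, q = 3928/7 ≈ 561.1429.
Δp = 409.7143 − 362 = +47.71.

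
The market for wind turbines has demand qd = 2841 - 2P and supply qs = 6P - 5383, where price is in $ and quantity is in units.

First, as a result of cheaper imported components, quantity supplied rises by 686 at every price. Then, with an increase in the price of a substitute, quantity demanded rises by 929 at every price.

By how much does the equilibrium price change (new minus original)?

Before the shock: 2841 - 2P = 6P - 5383 ⇒ 8224 = 8P ⇒ P = 1028, q = 785.
The new curves are qd = 3770 - 2P (demand) and qs = 6P - 4697 (supply).
Equate the new curves: 3770 - 2P = 6P - 4697, giving 8467 = 8P, P = 1058.375, q = 1653.25.
ΔP = 1058.375 − 1028 = +30.375.

+30.375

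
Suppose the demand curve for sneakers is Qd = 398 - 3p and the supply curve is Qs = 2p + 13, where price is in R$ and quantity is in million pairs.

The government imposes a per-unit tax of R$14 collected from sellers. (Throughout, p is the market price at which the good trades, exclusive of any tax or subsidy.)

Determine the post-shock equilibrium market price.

82.6

Original equilibrium: 398 - 3p = 2p + 13 gives 385 = 5p, so p = 77 and Q = 167.
Since sellers keep the price net of the tax, the effective supply curve becomes Qs = 2p - 15.
Setting them equal: 398 - 3p = 2p - 15 → 413 = 5p, so p = 82.6 and Q = 150.2.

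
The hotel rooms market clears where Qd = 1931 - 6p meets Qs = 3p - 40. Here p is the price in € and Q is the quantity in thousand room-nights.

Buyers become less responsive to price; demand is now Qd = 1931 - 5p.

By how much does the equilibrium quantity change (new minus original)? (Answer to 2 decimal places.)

+82.13

Initially, 1931 - 6p = 3p - 40, so 1971 = 9p and p = 219, Q = 617.
After the shift, demand is Qd = 1931 - 5p and supply is Qs = 3p - 40.
Clearing the new market: 1931 - 5p = 3p - 40, so p = 246.375 and Q = 699.125.
ΔQ = 699.125 − 617 = +82.13.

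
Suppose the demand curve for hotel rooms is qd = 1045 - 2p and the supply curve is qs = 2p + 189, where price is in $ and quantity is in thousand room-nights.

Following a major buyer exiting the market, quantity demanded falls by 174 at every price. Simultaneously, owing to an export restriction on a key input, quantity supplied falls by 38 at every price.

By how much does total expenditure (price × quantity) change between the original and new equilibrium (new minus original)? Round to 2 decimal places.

-40058.00

Solve the original market: 1045 - 2p = 2p + 189, hence p = 214 and q = 617.
After the shift, demand is qd = 871 - 2p and supply is qs = 2p + 151.
Equate the new curves: 871 - 2p = 2p + 151, giving 720 = 4p, p = 180, q = 511.
Expenditure moves from 214×617 = 132038 to 180×511 = 91980; change = -40058.00.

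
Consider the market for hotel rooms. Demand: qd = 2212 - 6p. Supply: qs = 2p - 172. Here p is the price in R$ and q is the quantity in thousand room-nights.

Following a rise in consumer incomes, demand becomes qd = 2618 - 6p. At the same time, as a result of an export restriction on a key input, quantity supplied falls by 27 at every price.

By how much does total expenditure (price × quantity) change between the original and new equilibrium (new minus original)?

Solve the original market: 2212 - 6p = 2p - 172, hence p = 298 and q = 424.
With the change applied: demand qd = 2618 - 6p, supply qs = 2p - 199.
Setting them equal: 2618 - 6p = 2p - 199 → 2817 = 8p, so p = 352.125 and q = 505.25.
Expenditure moves from 298×424 = 126352 to 352.125×505.25 = 177911.15625; change = +51559.15625.

+51559.15625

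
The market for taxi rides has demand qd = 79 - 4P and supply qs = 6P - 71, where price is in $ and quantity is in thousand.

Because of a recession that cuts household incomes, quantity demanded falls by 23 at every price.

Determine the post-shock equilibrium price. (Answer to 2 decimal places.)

Before the shock: 79 - 4P = 6P - 71 ⇒ 150 = 10P ⇒ P = 15, q = 19.
With the change applied: demand qd = 56 - 4P, supply qs = 6P - 71.
Setting them equal: 56 - 4P = 6P - 71 → 127 = 10P, so P = 12.7 and q = 5.2.

12.70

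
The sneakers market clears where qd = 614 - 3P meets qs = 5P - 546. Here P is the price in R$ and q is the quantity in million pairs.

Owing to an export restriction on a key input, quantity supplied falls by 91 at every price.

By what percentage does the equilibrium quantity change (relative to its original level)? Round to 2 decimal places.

-19.06

Before the shock: 614 - 3P = 5P - 546 ⇒ 1160 = 8P ⇒ P = 145, q = 179.
With the change applied: demand qd = 614 - 3P, supply qs = 5P - 637.
Clearing the new market: 614 - 3P = 5P - 637, so P = 156.375 and q = 144.875.
%Δq = (144.875 − 179) / 179 × 100 = -19.06%.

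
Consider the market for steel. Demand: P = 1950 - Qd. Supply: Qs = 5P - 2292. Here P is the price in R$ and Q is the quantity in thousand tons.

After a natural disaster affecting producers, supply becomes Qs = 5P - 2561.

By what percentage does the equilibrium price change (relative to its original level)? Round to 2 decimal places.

+6.34

Initially, 1950 - P = 5P - 2292, so 4242 = 6P and P = 707, Q = 1243.
The shock moves the curves to Qd = 1950 - P and Qs = 5P - 2561.
Setting them equal: 1950 - P = 5P - 2561 → 4511 = 6P, so P = 4511/6 ≈ 751.8333 and Q = 7189/6 ≈ 1198.1667.
%ΔP = (751.8333 − 707) / 707 × 100 = +6.34%.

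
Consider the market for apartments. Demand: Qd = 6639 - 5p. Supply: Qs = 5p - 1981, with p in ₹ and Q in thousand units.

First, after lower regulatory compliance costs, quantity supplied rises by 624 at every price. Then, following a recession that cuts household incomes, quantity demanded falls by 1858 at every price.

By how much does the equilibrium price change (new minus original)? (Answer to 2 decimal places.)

-248.20

Original equilibrium: 6639 - 5p = 5p - 1981 gives 8620 = 10p, so p = 862 and Q = 2329.
With the change applied: demand Qd = 4781 - 5p, supply Qs = 5p - 1357.
Setting them equal: 4781 - 5p = 5p - 1357 → 6138 = 10p, so p = 613.8 and Q = 1712.
Δp = 613.8 − 862 = -248.20.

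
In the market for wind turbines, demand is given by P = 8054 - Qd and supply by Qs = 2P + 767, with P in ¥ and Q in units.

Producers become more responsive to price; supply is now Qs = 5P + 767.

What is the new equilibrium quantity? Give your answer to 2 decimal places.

6839.50

Original equilibrium: 8054 - P = 2P + 767 gives 7287 = 3P, so P = 2429 and Q = 5625.
The shock moves the curves to Qd = 8054 - P and Qs = 5P + 767.
Setting them equal: 8054 - P = 5P + 767 → 7287 = 6P, so P = 1214.5 and Q = 6839.5.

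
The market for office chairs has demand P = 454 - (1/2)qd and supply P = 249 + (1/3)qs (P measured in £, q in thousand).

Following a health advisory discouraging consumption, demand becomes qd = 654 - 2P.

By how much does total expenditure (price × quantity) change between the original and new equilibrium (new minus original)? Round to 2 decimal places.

Initially, 908 - 2P = 3P - 747, so 1655 = 5P and P = 331, q = 246.
After the shift, demand is qd = 654 - 2P and supply is qs = 3P - 747.
Setting them equal: 654 - 2P = 3P - 747 → 1401 = 5P, so P = 280.2 and q = 93.6.
Expenditure moves from 331×246 = 81426 to 280.2×93.6 = 26226.72; change = -55199.28.

-55199.28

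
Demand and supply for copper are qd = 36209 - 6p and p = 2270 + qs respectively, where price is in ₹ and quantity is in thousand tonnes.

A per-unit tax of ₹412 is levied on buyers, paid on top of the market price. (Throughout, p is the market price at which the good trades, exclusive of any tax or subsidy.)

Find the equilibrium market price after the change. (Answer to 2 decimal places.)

5143.86

Initially, 36209 - 6p = p - 2270, so 38479 = 7p and p = 5497, q = 3227.
Since buyers pay the price plus the tax, the effective demand curve becomes qd = 33737 - 6p.
Equate the new curves: 33737 - 6p = p - 2270, giving 36007 = 7p, p = 36007/7 ≈ 5143.8571, q = 20117/7 ≈ 2873.8571.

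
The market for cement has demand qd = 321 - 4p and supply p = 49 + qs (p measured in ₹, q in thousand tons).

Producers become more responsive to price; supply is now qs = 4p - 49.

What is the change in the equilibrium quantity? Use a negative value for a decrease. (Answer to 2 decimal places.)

Initially, 321 - 4p = p - 49, so 370 = 5p and p = 74, q = 25.
The shock moves the curves to qd = 321 - 4p and qs = 4p - 49.
Equate the new curves: 321 - 4p = 4p - 49, giving 370 = 8p, p = 46.25, q = 136.
Δq = 136 − 25 = +111.00.

+111.00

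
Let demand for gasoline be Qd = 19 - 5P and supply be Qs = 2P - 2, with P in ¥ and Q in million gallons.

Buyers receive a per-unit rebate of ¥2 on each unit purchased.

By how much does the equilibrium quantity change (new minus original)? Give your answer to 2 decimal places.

+2.86

Before the shock: 19 - 5P = 2P - 2 ⇒ 21 = 7P ⇒ P = 3, Q = 4.
Since buyers' out-of-pocket price is the market price minus the rebate, the effective demand curve becomes Qd = 29 - 5P.
Equate the new curves: 29 - 5P = 2P - 2, giving 31 = 7P, P = 31/7 ≈ 4.4286, Q = 48/7 ≈ 6.8571.
ΔQ = 6.8571 − 4 = +2.86.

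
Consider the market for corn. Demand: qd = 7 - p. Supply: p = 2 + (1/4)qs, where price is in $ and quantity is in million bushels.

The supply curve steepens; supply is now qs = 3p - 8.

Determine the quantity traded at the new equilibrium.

3.25

Original equilibrium: 7 - p = 4p - 8 gives 15 = 5p, so p = 3 and q = 4.
The new curves are qd = 7 - p (demand) and qs = 3p - 8 (supply).
Setting them equal: 7 - p = 3p - 8 → 15 = 4p, so p = 3.75 and q = 3.25.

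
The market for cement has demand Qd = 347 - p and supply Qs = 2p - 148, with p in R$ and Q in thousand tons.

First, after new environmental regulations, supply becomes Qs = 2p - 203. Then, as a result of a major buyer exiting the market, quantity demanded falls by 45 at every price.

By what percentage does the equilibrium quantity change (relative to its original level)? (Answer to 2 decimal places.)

-26.56

Before the shock: 347 - p = 2p - 148 ⇒ 495 = 3p ⇒ p = 165, Q = 182.
With the change applied: demand Qd = 302 - p, supply Qs = 2p - 203.
Setting them equal: 302 - p = 2p - 203 → 505 = 3p, so p = 505/3 ≈ 168.3333 and Q = 401/3 ≈ 133.6667.
%ΔQ = (133.6667 − 182) / 182 × 100 = -26.56%.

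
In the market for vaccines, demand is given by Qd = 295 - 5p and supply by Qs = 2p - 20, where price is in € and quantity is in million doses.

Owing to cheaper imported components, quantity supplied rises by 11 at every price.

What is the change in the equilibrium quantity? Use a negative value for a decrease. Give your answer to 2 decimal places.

+7.86

Solve the original market: 295 - 5p = 2p - 20, hence p = 45 and Q = 70.
The new curves are Qd = 295 - 5p (demand) and Qs = 2p - 9 (supply).
Equate the new curves: 295 - 5p = 2p - 9, giving 304 = 7p, p = 304/7 ≈ 43.4286, Q = 545/7 ≈ 77.8571.
ΔQ = 77.8571 − 70 = +7.86.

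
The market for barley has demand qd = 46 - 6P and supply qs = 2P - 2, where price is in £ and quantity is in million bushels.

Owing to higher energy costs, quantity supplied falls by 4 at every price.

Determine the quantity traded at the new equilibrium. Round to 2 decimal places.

7.00

Before the shock: 46 - 6P = 2P - 2 ⇒ 48 = 8P ⇒ P = 6, q = 10.
The shock moves the curves to qd = 46 - 6P and qs = 2P - 6.
Setting them equal: 46 - 6P = 2P - 6 → 52 = 8P, so P = 6.5 and q = 7.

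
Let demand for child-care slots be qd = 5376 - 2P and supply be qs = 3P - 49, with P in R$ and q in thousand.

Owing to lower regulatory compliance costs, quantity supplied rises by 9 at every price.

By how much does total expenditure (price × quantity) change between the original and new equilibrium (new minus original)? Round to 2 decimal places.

-1871.28

Solve the original market: 5376 - 2P = 3P - 49, hence P = 1085 and q = 3206.
The shock moves the curves to qd = 5376 - 2P and qs = 3P - 40.
Clearing the new market: 5376 - 2P = 3P - 40, so P = 1083.2 and q = 3209.6.
Expenditure moves from 1085×3206 = 3478510 to 1083.2×3209.6 = 3476638.72; change = -1871.28.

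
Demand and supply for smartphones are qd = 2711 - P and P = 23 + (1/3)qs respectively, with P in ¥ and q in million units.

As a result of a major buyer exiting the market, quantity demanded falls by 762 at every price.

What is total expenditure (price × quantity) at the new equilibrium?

728750.25

Original equilibrium: 2711 - P = 3P - 69 gives 2780 = 4P, so P = 695 and q = 2016.
The shock moves the curves to qd = 1949 - P and qs = 3P - 69.
Setting them equal: 1949 - P = 3P - 69 → 2018 = 4P, so P = 504.5 and q = 1444.5.
New expenditure = 504.5 × 1444.5 = 728750.25.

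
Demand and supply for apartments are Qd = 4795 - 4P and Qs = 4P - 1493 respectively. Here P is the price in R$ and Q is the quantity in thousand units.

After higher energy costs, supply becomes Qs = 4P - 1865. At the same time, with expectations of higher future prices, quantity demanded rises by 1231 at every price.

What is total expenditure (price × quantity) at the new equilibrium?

Before the shock: 4795 - 4P = 4P - 1493 ⇒ 6288 = 8P ⇒ P = 786, Q = 1651.
The new curves are Qd = 6026 - 4P (demand) and Qs = 4P - 1865 (supply).
Equate the new curves: 6026 - 4P = 4P - 1865, giving 7891 = 8P, P = 986.375, Q = 2080.5.
New expenditure = 986.375 × 2080.5 = 2052153.1875.

2052153.1875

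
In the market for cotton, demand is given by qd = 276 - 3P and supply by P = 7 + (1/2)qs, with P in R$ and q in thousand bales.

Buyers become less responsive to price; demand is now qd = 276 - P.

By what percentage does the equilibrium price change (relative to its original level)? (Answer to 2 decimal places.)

+66.67

Before the shock: 276 - 3P = 2P - 14 ⇒ 290 = 5P ⇒ P = 58, q = 102.
With the change applied: demand qd = 276 - P, supply qs = 2P - 14.
New equilibrium: 276 - P = 2P - 14 ⇒ 290 = 3P ⇒ P = 290/3 ≈ 96.6667, q = 538/3 ≈ 179.3333.
%ΔP = (96.6667 − 58) / 58 × 100 = +66.67%.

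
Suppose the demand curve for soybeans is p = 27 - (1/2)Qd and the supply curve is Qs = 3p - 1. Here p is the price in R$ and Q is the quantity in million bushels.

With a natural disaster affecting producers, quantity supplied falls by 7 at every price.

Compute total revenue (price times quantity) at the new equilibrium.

362.08

Initially, 54 - 2p = 3p - 1, so 55 = 5p and p = 11, Q = 32.
The shock moves the curves to Qd = 54 - 2p and Qs = 3p - 8.
New equilibrium: 54 - 2p = 3p - 8 ⇒ 62 = 5p ⇒ p = 12.4, Q = 29.2.
New expenditure = 12.4 × 29.2 = 362.08.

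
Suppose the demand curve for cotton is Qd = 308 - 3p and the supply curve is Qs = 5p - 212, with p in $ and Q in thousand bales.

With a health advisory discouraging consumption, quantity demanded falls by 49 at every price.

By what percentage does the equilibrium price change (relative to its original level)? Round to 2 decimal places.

-9.42

Original equilibrium: 308 - 3p = 5p - 212 gives 520 = 8p, so p = 65 and Q = 113.
After the shift, demand is Qd = 259 - 3p and supply is Qs = 5p - 212.
Clearing the new market: 259 - 3p = 5p - 212, so p = 58.875 and Q = 82.375.
%Δp = (58.875 − 65) / 65 × 100 = -9.42%.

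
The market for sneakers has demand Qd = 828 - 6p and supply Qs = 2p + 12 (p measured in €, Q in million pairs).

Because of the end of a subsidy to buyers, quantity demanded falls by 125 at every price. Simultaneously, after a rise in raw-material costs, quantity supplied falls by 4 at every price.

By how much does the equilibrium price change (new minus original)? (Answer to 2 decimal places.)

Original equilibrium: 828 - 6p = 2p + 12 gives 816 = 8p, so p = 102 and Q = 216.
The new curves are Qd = 703 - 6p (demand) and Qs = 2p + 8 (supply).
New equilibrium: 703 - 6p = 2p + 8 ⇒ 695 = 8p ⇒ p = 86.875, Q = 181.75.
Δp = 86.875 − 102 = -15.13.

-15.13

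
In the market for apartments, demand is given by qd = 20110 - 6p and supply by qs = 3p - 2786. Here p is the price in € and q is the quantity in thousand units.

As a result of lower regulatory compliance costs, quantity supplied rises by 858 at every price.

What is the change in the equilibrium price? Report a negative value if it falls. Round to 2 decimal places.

-95.33

Initially, 20110 - 6p = 3p - 2786, so 22896 = 9p and p = 2544, q = 4846.
After the shift, demand is qd = 20110 - 6p and supply is qs = 3p - 1928.
Setting them equal: 20110 - 6p = 3p - 1928 → 22038 = 9p, so p = 7346/3 ≈ 2448.6667 and q = 5418.
Δp = 2448.6667 − 2544 = -95.33.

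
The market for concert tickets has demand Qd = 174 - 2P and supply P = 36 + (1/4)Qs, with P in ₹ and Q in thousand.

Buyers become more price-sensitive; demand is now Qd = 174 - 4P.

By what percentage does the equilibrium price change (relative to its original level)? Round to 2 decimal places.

Initially, 174 - 2P = 4P - 144, so 318 = 6P and P = 53, Q = 68.
The new curves are Qd = 174 - 4P (demand) and Qs = 4P - 144 (supply).
Setting them equal: 174 - 4P = 4P - 144 → 318 = 8P, so P = 39.75 and Q = 15.
%ΔP = (39.75 − 53) / 53 × 100 = -25.00%.

-25.00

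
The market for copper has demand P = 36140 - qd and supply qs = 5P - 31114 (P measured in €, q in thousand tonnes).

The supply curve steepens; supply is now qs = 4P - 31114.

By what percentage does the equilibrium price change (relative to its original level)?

Solve the original market: 36140 - P = 5P - 31114, hence P = 11209 and q = 24931.
The new curves are qd = 36140 - P (demand) and qs = 4P - 31114 (supply).
New equilibrium: 36140 - P = 4P - 31114 ⇒ 67254 = 5P ⇒ P = 13450.8, q = 22689.2.
%ΔP = (13450.8 − 11209) / 11209 × 100 = +20%.

+20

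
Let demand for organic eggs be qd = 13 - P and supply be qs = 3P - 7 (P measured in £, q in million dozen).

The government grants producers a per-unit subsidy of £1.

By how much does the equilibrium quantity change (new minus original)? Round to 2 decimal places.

+0.75

Original equilibrium: 13 - P = 3P - 7 gives 20 = 4P, so P = 5 and q = 8.
Since sellers receive the price plus the subsidy, the effective supply curve becomes qs = 3P - 4.
Equate the new curves: 13 - P = 3P - 4, giving 17 = 4P, P = 4.25, q = 8.75.
Δq = 8.75 − 8 = +0.75.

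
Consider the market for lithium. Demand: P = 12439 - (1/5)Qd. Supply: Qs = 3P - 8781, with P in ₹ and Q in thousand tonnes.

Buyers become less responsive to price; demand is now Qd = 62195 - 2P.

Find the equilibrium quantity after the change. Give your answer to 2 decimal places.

33804.60

Before the shock: 62195 - 5P = 3P - 8781 ⇒ 70976 = 8P ⇒ P = 8872, Q = 17835.
The new curves are Qd = 62195 - 2P (demand) and Qs = 3P - 8781 (supply).
New equilibrium: 62195 - 2P = 3P - 8781 ⇒ 70976 = 5P ⇒ P = 14195.2, Q = 33804.6.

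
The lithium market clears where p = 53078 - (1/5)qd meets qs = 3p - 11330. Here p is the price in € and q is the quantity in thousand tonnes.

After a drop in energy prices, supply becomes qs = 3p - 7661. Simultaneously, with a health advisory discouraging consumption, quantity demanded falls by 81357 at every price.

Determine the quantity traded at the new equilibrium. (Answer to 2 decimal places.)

64224.25

Solve the original market: 265390 - 5p = 3p - 11330, hence p = 34590 and q = 92440.
After the shift, demand is qd = 184033 - 5p and supply is qs = 3p - 7661.
Equate the new curves: 184033 - 5p = 3p - 7661, giving 191694 = 8p, p = 23961.75, q = 64224.25.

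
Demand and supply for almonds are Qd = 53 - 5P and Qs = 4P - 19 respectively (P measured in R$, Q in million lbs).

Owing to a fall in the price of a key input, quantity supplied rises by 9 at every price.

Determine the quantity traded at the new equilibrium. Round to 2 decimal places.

18.00

Original equilibrium: 53 - 5P = 4P - 19 gives 72 = 9P, so P = 8 and Q = 13.
After the shift, demand is Qd = 53 - 5P and supply is Qs = 4P - 10.
Setting them equal: 53 - 5P = 4P - 10 → 63 = 9P, so P = 7 and Q = 18.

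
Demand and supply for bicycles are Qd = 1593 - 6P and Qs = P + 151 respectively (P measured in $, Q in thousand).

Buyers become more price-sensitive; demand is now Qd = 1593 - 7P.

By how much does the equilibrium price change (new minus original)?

-25.75

Solve the original market: 1593 - 6P = P + 151, hence P = 206 and Q = 357.
With the change applied: demand Qd = 1593 - 7P, supply Qs = P + 151.
New equilibrium: 1593 - 7P = P + 151 ⇒ 1442 = 8P ⇒ P = 180.25, Q = 331.25.
ΔP = 180.25 − 206 = -25.75.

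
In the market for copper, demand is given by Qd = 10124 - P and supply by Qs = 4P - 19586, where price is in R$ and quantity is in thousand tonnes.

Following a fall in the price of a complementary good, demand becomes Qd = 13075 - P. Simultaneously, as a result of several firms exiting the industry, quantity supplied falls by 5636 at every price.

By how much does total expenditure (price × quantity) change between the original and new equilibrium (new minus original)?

Original equilibrium: 10124 - P = 4P - 19586 gives 29710 = 5P, so P = 5942 and Q = 4182.
After the shift, demand is Qd = 13075 - P and supply is Qs = 4P - 25222.
Clearing the new market: 13075 - P = 4P - 25222, so P = 7659.4 and Q = 5415.6.
Expenditure moves from 5942×4182 = 24849444 to 7659.4×5415.6 = 41480246.64; change = +16630802.64.

+16630802.64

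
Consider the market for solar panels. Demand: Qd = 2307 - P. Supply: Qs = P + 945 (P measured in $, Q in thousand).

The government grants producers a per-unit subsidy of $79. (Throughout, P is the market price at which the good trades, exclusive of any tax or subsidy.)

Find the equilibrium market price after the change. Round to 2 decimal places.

Initially, 2307 - P = P + 945, so 1362 = 2P and P = 681, Q = 1626.
Since sellers receive the price plus the subsidy, the effective supply curve becomes Qs = P + 1024.
New equilibrium: 2307 - P = P + 1024 ⇒ 1283 = 2P ⇒ P = 641.5, Q = 1665.5.

641.50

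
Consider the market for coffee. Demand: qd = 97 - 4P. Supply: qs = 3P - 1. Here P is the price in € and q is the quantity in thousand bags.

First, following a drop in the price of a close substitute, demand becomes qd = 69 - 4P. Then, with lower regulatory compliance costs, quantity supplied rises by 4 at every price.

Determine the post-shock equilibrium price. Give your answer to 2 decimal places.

9.43

Original equilibrium: 97 - 4P = 3P - 1 gives 98 = 7P, so P = 14 and q = 41.
The shock moves the curves to qd = 69 - 4P and qs = 3P + 3.
Setting them equal: 69 - 4P = 3P + 3 → 66 = 7P, so P = 66/7 ≈ 9.4286 and q = 219/7 ≈ 31.2857.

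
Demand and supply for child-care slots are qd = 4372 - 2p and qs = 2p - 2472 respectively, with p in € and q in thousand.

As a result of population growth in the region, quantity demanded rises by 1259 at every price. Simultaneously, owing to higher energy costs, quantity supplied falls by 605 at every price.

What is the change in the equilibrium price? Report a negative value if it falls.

Solve the original market: 4372 - 2p = 2p - 2472, hence p = 1711 and q = 950.
With the change applied: demand qd = 5631 - 2p, supply qs = 2p - 3077.
Clearing the new market: 5631 - 2p = 2p - 3077, so p = 2177 and q = 1277.
Δp = 2177 − 1711 = +466.

+466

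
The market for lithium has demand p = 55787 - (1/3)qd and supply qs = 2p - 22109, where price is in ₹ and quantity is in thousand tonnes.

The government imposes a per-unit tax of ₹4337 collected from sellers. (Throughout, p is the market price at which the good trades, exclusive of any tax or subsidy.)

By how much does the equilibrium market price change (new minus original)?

Original equilibrium: 167361 - 3p = 2p - 22109 gives 189470 = 5p, so p = 37894 and q = 53679.
Since sellers keep the price net of the tax, the effective supply curve becomes qs = 2p - 30783.
Clearing the new market: 167361 - 3p = 2p - 30783, so p = 39628.8 and q = 48474.6.
Δp = 39628.8 − 37894 = +1734.8.

+1734.8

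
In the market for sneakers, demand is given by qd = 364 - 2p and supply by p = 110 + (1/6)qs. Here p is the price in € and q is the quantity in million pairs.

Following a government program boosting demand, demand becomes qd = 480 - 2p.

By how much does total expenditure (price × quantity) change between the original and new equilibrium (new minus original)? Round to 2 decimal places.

Before the shock: 364 - 2p = 6p - 660 ⇒ 1024 = 8p ⇒ p = 128, q = 108.
After the shift, demand is qd = 480 - 2p and supply is qs = 6p - 660.
Setting them equal: 480 - 2p = 6p - 660 → 1140 = 8p, so p = 142.5 and q = 195.
Expenditure moves from 128×108 = 13824 to 142.5×195 = 27787.5; change = +13963.50.

+13963.50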